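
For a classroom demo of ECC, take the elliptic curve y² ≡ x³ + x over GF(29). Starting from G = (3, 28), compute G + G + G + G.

Double-and-add on 4 = (100)₂. Start with G = (3, 28) for the leading 1-bit.
double: tangent at (3, 28): λ = (3·3² + 1)/(2·28) ≡ 28/27. 27⁻¹ ≡ 14 (mod 29) since 27·14 = 378 ≡ 1, so λ ≡ 28·14 ≡ 15.
  x = λ² - 3 - 3 = 225 - 6 ≡ 16; y = λ·(3 - 16) - 28 ≡ 9. → (16, 9)
double: tangent at (16, 9): λ = (3·16² + 1)/(2·9) ≡ 15/18. 18⁻¹ ≡ 21 (mod 29) since 18·21 = 378 ≡ 1, so λ ≡ 15·21 ≡ 25.
  x = λ² - 16 - 16 = 625 - 32 ≡ 13; y = λ·(16 - 13) - 9 ≡ 8. → (13, 8)

(13, 8)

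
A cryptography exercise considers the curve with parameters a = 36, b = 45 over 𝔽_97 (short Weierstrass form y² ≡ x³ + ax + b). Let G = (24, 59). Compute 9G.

O

Repeated addition: build up to 9G.
2G: tangent at (24, 59): λ = (3·24² + 36)/(2·59) ≡ 18/21. 21⁻¹ ≡ 37 (mod 97) since 21·37 = 777 ≡ 1, so λ ≡ 18·37 ≡ 84.
  x = λ² - 24 - 24 = 7056 - 48 ≡ 24; y = λ·(24 - 24) - 59 ≡ 38. → (24, 38)
3G: (24, 38) + (24, 59): same x and y₁ ≡ -y₂, so the sum is 𝒪.
4G: 𝒪 + (24, 59) = (24, 59) (identity).
5G: tangent at (24, 59): λ = (3·24² + 36)/(2·59) ≡ 18/21. 21⁻¹ ≡ 37 (mod 97), so λ ≡ 18·37 ≡ 84.
  x = λ² - 24 - 24 = 7056 - 48 ≡ 24; y = λ·(24 - 24) - 59 ≡ 38. → (24, 38)
6G: (24, 38) + (24, 59): same x and y₁ ≡ -y₂, so the sum is 𝒪.
7G: 𝒪 + (24, 59) = (24, 59) (identity).
8G: tangent at (24, 59): λ = (3·24² + 36)/(2·59) ≡ 18/21. 21⁻¹ ≡ 37 (mod 97), so λ ≡ 18·37 ≡ 84.
  x = λ² - 24 - 24 = 7056 - 48 ≡ 24; y = λ·(24 - 24) - 59 ≡ 38. → (24, 38)
9G: (24, 38) + (24, 59): same x and y₁ ≡ -y₂, so the sum is 𝒪.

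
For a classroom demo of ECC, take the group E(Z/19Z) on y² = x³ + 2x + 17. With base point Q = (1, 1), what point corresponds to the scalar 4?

Double-and-add on 4 = (100)₂. Start with Q = (1, 1) for the leading 1-bit.
double: tangent at (1, 1): λ = (3·1² + 2)/(2·1) ≡ 5/2. 2⁻¹ ≡ 10 (mod 19), so λ ≡ 5·10 ≡ 12.
  x = λ² - 1 - 1 = 144 - 2 ≡ 9; y = λ·(1 - 9) - 1 ≡ 17. → (9, 17)
double: tangent at (9, 17): λ = (3·9² + 2)/(2·17) ≡ 17/15. 15⁻¹ ≡ 14 (mod 19), so λ ≡ 17·14 ≡ 10.
  x = λ² - 9 - 9 = 100 - 18 ≡ 6; y = λ·(9 - 6) - 17 ≡ 13. → (6, 13)

(6, 13)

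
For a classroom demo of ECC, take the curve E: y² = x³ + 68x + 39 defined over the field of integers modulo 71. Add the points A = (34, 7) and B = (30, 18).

(19, 5)

(34, 7) + (30, 18). λ = (18 - 7)/(30 - 34) ≡ 11/67 mod 71. 67⁻¹ ≡ 53 (mod 71) since 67·53 = 3551 ≡ 1, so λ ≡ 15.
  x = λ² - 34 - 30 = 225 - 64 ≡ 19; y = λ·(34 - 19) - 7 ≡ 5. → (19, 5)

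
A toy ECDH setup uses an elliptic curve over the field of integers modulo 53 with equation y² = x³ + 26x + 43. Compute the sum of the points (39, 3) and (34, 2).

(50, 16)

(39, 3) + (34, 2). λ = (2 - 3)/(34 - 39) ≡ 52/48 mod 53. 48⁻¹ ≡ 21 (mod 53), so λ ≡ 32.
  x = λ² - 39 - 34 = 1024 - 73 ≡ 50; y = λ·(39 - 50) - 3 ≡ 16. → (50, 16)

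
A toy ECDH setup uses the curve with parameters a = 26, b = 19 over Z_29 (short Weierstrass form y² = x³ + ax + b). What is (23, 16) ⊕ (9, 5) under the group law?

(17, 26)

(23, 16) + (9, 5). λ = (5 - 16)/(9 - 23) ≡ 18/15 mod 29. 15⁻¹ ≡ 2 (mod 29), so λ ≡ 7.
  x = λ² - 23 - 9 = 49 - 32 ≡ 17; y = λ·(23 - 17) - 16 ≡ 26. → (17, 26)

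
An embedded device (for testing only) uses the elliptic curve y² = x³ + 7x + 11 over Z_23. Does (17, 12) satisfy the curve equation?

y² = 12² ≡ 6; x³ + 7x + 11 = 5043 ≡ 6 (mod 23). 6 = 6.

yes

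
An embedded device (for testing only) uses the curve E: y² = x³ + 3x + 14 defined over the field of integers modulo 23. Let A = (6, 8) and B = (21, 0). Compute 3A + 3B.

(18, 14)

First 3A:
Repeated addition: build up to 3A.
2A: tangent at (6, 8): λ = (3·6² + 3)/(2·8) ≡ 19/16. 16⁻¹ ≡ 13 (mod 23), so λ ≡ 19·13 ≡ 17.
  x = λ² - 6 - 6 = 289 - 12 ≡ 1; y = λ·(6 - 1) - 8 ≡ 8. → (1, 8)
3A: (1, 8) + (6, 8). λ = (8 - 8)/(6 - 1) ≡ 0/5 mod 23. 5⁻¹ ≡ 14 (mod 23) since 5·14 = 70 ≡ 1, so λ ≡ 0.
  x = λ² - 1 - 6 = 0 - 7 ≡ 16; y = λ·(1 - 16) - 8 ≡ 15. → (16, 15)
3A = (16, 15).
Next 3B:
Repeated addition: build up to 3B.
2B: (21, 0) + (21, 0): same x and y₁ ≡ -y₂, so the sum is 𝒪.
3B: 𝒪 + (21, 0) = (21, 0) (identity).
3B = (21, 0).
Finally 3A + 3B:
(16, 15) + (21, 0). λ = (0 - 15)/(21 - 16) ≡ 8/5 mod 23. 5⁻¹ ≡ 14 (mod 23), so λ ≡ 20.
  x = λ² - 16 - 21 = 400 - 37 ≡ 18; y = λ·(16 - 18) - 15 ≡ 14. → (18, 14)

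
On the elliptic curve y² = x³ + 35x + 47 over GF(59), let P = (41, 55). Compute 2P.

tangent at (41, 55): λ = (3·41² + 35)/(2·55) ≡ 4/51. 51⁻¹ ≡ 22 (mod 59), so λ ≡ 4·22 ≡ 29.
  x = λ² - 41 - 41 = 841 - 82 ≡ 51; y = λ·(41 - 51) - 55 ≡ 9. → (51, 9)

(51, 9)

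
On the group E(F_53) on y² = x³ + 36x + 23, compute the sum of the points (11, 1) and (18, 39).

(34, 18)

(11, 1) + (18, 39). λ = (39 - 1)/(18 - 11) ≡ 38/7 mod 53. 7⁻¹ ≡ 38 (mod 53), so λ ≡ 13.
  x = λ² - 11 - 18 = 169 - 29 ≡ 34; y = λ·(11 - 34) - 1 ≡ 18. → (34, 18)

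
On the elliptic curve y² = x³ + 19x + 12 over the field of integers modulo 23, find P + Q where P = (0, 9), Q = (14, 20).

(0, 9) + (14, 20). λ = (20 - 9)/(14 - 0) ≡ 11/14 mod 23. 14⁻¹ ≡ 5 (mod 23) since 14·5 = 70 ≡ 1, so λ ≡ 9.
  x = λ² - 0 - 14 = 81 - 14 ≡ 21; y = λ·(0 - 21) - 9 ≡ 9. → (21, 9)

(21, 9)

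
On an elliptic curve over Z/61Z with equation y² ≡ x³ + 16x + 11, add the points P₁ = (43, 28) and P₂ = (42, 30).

(43, 28) + (42, 30). λ = (30 - 28)/(42 - 43) ≡ 2/60 mod 61. 60⁻¹ ≡ 60 (mod 61) since 60·60 = 3600 ≡ 1, so λ ≡ 59.
  x = λ² - 43 - 42 = 3481 - 85 ≡ 41; y = λ·(43 - 41) - 28 ≡ 29. → (41, 29)

(41, 29)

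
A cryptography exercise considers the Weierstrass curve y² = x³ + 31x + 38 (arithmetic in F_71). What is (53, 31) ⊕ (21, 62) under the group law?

(53, 31) + (21, 62). λ = (62 - 31)/(21 - 53) ≡ 31/39 mod 71. 39⁻¹ ≡ 51 (mod 71) since 39·51 = 1989 ≡ 1, so λ ≡ 19.
  x = λ² - 53 - 21 = 361 - 74 ≡ 3; y = λ·(53 - 3) - 31 ≡ 67. → (3, 67)

(3, 67)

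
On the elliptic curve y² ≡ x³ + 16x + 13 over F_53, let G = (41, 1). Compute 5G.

(21, 32)

Repeated addition: build up to 5G.
2G: tangent at (41, 1): λ = (3·41² + 16)/(2·1) ≡ 24/2. 2⁻¹ ≡ 27 (mod 53), so λ ≡ 24·27 ≡ 12.
  x = λ² - 41 - 41 = 144 - 82 ≡ 9; y = λ·(41 - 9) - 1 ≡ 12. → (9, 12)
3G: (9, 12) + (41, 1). λ = (1 - 12)/(41 - 9) ≡ 42/32 mod 53. 32⁻¹ ≡ 5 (mod 53), so λ ≡ 51.
  x = λ² - 9 - 41 = 2601 - 50 ≡ 7; y = λ·(9 - 7) - 12 ≡ 37. → (7, 37)
4G: (7, 37) + (41, 1). λ = (1 - 37)/(41 - 7) ≡ 17/34 mod 53. 34⁻¹ ≡ 39 (mod 53) since 34·39 = 1326 ≡ 1, so λ ≡ 27.
  x = λ² - 7 - 41 = 729 - 48 ≡ 45; y = λ·(7 - 45) - 37 ≡ 50. → (45, 50)
5G: (45, 50) + (41, 1). λ = (1 - 50)/(41 - 45) ≡ 4/49 mod 53. 49⁻¹ ≡ 13 (mod 53) since 49·13 = 637 ≡ 1, so λ ≡ 52.
  x = λ² - 45 - 41 = 2704 - 86 ≡ 21; y = λ·(45 - 21) - 50 ≡ 32. → (21, 32)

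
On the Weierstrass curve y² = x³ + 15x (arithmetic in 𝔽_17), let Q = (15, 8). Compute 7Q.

(2, 15)

Repeated addition: build up to 7Q.
2Q: tangent at (15, 8): λ = (3·15² + 15)/(2·8) ≡ 10/16. 16⁻¹ ≡ 16 (mod 17), so λ ≡ 10·16 ≡ 7.
  x = λ² - 15 - 15 = 49 - 30 ≡ 2; y = λ·(15 - 2) - 8 ≡ 15. → (2, 15)
3Q: (2, 15) + (15, 8). λ = (8 - 15)/(15 - 2) ≡ 10/13 mod 17. 13⁻¹ ≡ 4 (mod 17) since 13·4 = 52 ≡ 1, so λ ≡ 6.
  x = λ² - 2 - 15 = 36 - 17 ≡ 2; y = λ·(2 - 2) - 15 ≡ 2. → (2, 2)
4Q: (2, 2) + (15, 8). λ = (8 - 2)/(15 - 2) ≡ 6/13 mod 17. 13⁻¹ ≡ 4 (mod 17) since 13·4 = 52 ≡ 1, so λ ≡ 7.
  x = λ² - 2 - 15 = 49 - 17 ≡ 15; y = λ·(2 - 15) - 2 ≡ 9. → (15, 9)
5Q: (15, 9) + (15, 8): same x and y₁ ≡ -y₂, so the sum is ∞.
6Q: ∞ + (15, 8) = (15, 8) (identity).
7Q: tangent at (15, 8): λ = (3·15² + 15)/(2·8) ≡ 10/16. 16⁻¹ ≡ 16 (mod 17), so λ ≡ 10·16 ≡ 7.
  x = λ² - 15 - 15 = 49 - 30 ≡ 2; y = λ·(15 - 2) - 8 ≡ 15. → (2, 15)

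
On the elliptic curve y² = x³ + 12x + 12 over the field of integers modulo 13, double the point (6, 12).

(0, 5)

tangent at (6, 12): λ = (3·6² + 12)/(2·12) ≡ 3/11. 11⁻¹ ≡ 6 (mod 13) since 11·6 = 66 ≡ 1, so λ ≡ 3·6 ≡ 5.
  x = λ² - 6 - 6 = 25 - 12 ≡ 0; y = λ·(6 - 0) - 12 ≡ 5. → (0, 5)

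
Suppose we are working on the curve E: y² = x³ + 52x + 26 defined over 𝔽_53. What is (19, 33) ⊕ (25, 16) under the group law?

(19, 33) + (25, 16). λ = (16 - 33)/(25 - 19) ≡ 36/6 mod 53. 6⁻¹ ≡ 9 (mod 53), so λ ≡ 6.
  x = λ² - 19 - 25 = 36 - 44 ≡ 45; y = λ·(19 - 45) - 33 ≡ 23. → (45, 23)

(45, 23)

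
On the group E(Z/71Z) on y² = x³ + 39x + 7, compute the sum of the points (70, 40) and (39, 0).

(70, 40) + (39, 0). λ = (0 - 40)/(39 - 70) ≡ 31/40 mod 71. 40⁻¹ ≡ 16 (mod 71), so λ ≡ 70.
  x = λ² - 70 - 39 = 4900 - 109 ≡ 34; y = λ·(70 - 34) - 40 ≡ 66. → (34, 66)

(34, 66)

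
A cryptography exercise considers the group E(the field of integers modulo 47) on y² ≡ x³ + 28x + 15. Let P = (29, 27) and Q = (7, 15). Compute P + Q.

(29, 27) + (7, 15). λ = (15 - 27)/(7 - 29) ≡ 35/25 mod 47. 25⁻¹ ≡ 32 (mod 47), so λ ≡ 39.
  x = λ² - 29 - 7 = 1521 - 36 ≡ 28; y = λ·(29 - 28) - 27 ≡ 12. → (28, 12)

(28, 12)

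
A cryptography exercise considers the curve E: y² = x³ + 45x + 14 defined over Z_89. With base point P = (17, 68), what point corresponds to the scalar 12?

Double-and-add on 12 = (1100)₂. Start with P = (17, 68) for the leading 1-bit.
double: tangent at (17, 68): λ = (3·17² + 45)/(2·68) ≡ 22/47. 47⁻¹ ≡ 36 (mod 89), so λ ≡ 22·36 ≡ 80.
  x = λ² - 17 - 17 = 6400 - 34 ≡ 47; y = λ·(17 - 47) - 68 ≡ 24. → (47, 24)
add P: (47, 24) + (17, 68). λ = (68 - 24)/(17 - 47) ≡ 44/59 mod 89. 59⁻¹ ≡ 86 (mod 89) since 59·86 = 5074 ≡ 1, so λ ≡ 46.
  x = λ² - 47 - 17 = 2116 - 64 ≡ 5; y = λ·(47 - 5) - 24 ≡ 39. → (5, 39)
double: tangent at (5, 39): λ = (3·5² + 45)/(2·39) ≡ 31/78. 78⁻¹ ≡ 8 (mod 89), so λ ≡ 31·8 ≡ 70.
  x = λ² - 5 - 5 = 4900 - 10 ≡ 84; y = λ·(5 - 84) - 39 ≡ 38. → (84, 38)
double: tangent at (84, 38): λ = (3·84² + 45)/(2·38) ≡ 31/76. 76⁻¹ ≡ 41 (mod 89), so λ ≡ 31·41 ≡ 25.
  x = λ² - 84 - 84 = 625 - 168 ≡ 12; y = λ·(84 - 12) - 38 ≡ 71. → (12, 71)

(12, 71)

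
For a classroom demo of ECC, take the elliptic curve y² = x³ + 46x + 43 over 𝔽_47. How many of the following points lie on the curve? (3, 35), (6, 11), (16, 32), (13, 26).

1

(3, 35): 35² ≡ 3, rhs ≡ 20 → off.
(6, 11): 11² ≡ 27, rhs ≡ 18 → off.
(16, 32): 32² ≡ 37, rhs ≡ 34 → off.
(13, 26): 26² ≡ 18, rhs ≡ 18 → on.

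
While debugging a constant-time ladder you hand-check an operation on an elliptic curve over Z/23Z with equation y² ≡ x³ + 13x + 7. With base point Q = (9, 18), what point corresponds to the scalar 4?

(9, 18)

Double-and-add on 4 = (100)₂. Start with Q = (9, 18) for the leading 1-bit.
double: tangent at (9, 18): λ = (3·9² + 13)/(2·18) ≡ 3/13. 13⁻¹ ≡ 16 (mod 23), so λ ≡ 3·16 ≡ 2.
  x = λ² - 9 - 9 = 4 - 18 ≡ 9; y = λ·(9 - 9) - 18 ≡ 5. → (9, 5)
double: tangent at (9, 5): λ = (3·9² + 13)/(2·5) ≡ 3/10. 10⁻¹ ≡ 7 (mod 23), so λ ≡ 3·7 ≡ 21.
  x = λ² - 9 - 9 = 441 - 18 ≡ 9; y = λ·(9 - 9) - 5 ≡ 18. → (9, 18)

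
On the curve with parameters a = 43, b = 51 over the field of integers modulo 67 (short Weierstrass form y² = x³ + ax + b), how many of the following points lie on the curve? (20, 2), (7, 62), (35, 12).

(20, 2): 2² ≡ 4, rhs ≡ 0 → off.
(7, 62): 62² ≡ 25, rhs ≡ 25 → on.
(35, 12): 12² ≡ 10, rhs ≡ 10 → on.

2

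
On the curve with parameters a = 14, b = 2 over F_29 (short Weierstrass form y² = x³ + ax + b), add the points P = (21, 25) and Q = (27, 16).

(21, 25) + (27, 16). λ = (16 - 25)/(27 - 21) ≡ 20/6 mod 29. 6⁻¹ ≡ 5 (mod 29), so λ ≡ 13.
  x = λ² - 21 - 27 = 169 - 48 ≡ 5; y = λ·(21 - 5) - 25 ≡ 9. → (5, 9)

(5, 9)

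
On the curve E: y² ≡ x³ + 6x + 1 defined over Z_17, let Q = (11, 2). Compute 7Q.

Double-and-add on 7 = (111)₂. Start with Q = (11, 2) for the leading 1-bit.
double: tangent at (11, 2): λ = (3·11² + 6)/(2·2) ≡ 12/4. 4⁻¹ ≡ 13 (mod 17) since 4·13 = 52 ≡ 1, so λ ≡ 12·13 ≡ 3.
  x = λ² - 11 - 11 = 9 - 22 ≡ 4; y = λ·(11 - 4) - 2 ≡ 2. → (4, 2)
add Q: (4, 2) + (11, 2). λ = (2 - 2)/(11 - 4) ≡ 0/7 mod 17. 7⁻¹ ≡ 5 (mod 17) since 7·5 = 35 ≡ 1, so λ ≡ 0.
  x = λ² - 4 - 11 = 0 - 15 ≡ 2; y = λ·(4 - 2) - 2 ≡ 15. → (2, 15)
double: tangent at (2, 15): λ = (3·2² + 6)/(2·15) ≡ 1/13. 13⁻¹ ≡ 4 (mod 17), so λ ≡ 1·4 ≡ 4.
  x = λ² - 2 - 2 = 16 - 4 ≡ 12; y = λ·(2 - 12) - 15 ≡ 13. → (12, 13)
add Q: (12, 13) + (11, 2). λ = (2 - 13)/(11 - 12) ≡ 6/16 mod 17. 16⁻¹ ≡ 16 (mod 17) since 16·16 = 256 ≡ 1, so λ ≡ 11.
  x = λ² - 12 - 11 = 121 - 23 ≡ 13; y = λ·(12 - 13) - 13 ≡ 10. → (13, 10)

(13, 10)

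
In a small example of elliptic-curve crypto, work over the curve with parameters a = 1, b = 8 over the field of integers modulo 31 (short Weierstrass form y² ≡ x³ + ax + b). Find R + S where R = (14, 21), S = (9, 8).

(14, 21) + (9, 8). λ = (8 - 21)/(9 - 14) ≡ 18/26 mod 31. 26⁻¹ ≡ 6 (mod 31) since 26·6 = 156 ≡ 1, so λ ≡ 15.
  x = λ² - 14 - 9 = 225 - 23 ≡ 16; y = λ·(14 - 16) - 21 ≡ 11. → (16, 11)

(16, 11)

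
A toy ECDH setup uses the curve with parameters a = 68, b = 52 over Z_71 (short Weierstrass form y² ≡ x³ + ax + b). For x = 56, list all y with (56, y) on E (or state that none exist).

x³ + 68x + 52 = 179476 ≡ 59 (mod 71).
59 is a non-residue mod 71; no y exists.

none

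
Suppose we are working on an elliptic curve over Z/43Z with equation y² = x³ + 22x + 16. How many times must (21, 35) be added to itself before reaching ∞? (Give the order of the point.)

2P: tangent at (21, 35): λ = (3·21² + 22)/(2·35) ≡ 12/27. 27⁻¹ ≡ 8 (mod 43), so λ ≡ 12·8 ≡ 10.
  x = λ² - 21 - 21 = 100 - 42 ≡ 15; y = λ·(21 - 15) - 35 ≡ 25. → (15, 25)
3P: (15, 25) + (21, 35). λ = (35 - 25)/(21 - 15) ≡ 10/6 mod 43. 6⁻¹ ≡ 36 (mod 43), so λ ≡ 16.
  x = λ² - 15 - 21 = 256 - 36 ≡ 5; y = λ·(15 - 5) - 25 ≡ 6. → (5, 6)
4P: (5, 6) + (21, 35). λ = (35 - 6)/(21 - 5) ≡ 29/16 mod 43. 16⁻¹ ≡ 35 (mod 43), so λ ≡ 26.
  x = λ² - 5 - 21 = 676 - 26 ≡ 5; y = λ·(5 - 5) - 6 ≡ 37. → (5, 37)
5P: (5, 37) + (21, 35). λ = (35 - 37)/(21 - 5) ≡ 41/16 mod 43. 16⁻¹ ≡ 35 (mod 43), so λ ≡ 16.
  x = λ² - 5 - 21 = 256 - 26 ≡ 15; y = λ·(5 - 15) - 37 ≡ 18. → (15, 18)
6P: (15, 18) + (21, 35). λ = (35 - 18)/(21 - 15) ≡ 17/6 mod 43. 6⁻¹ ≡ 36 (mod 43) since 6·36 = 216 ≡ 1, so λ ≡ 10.
  x = λ² - 15 - 21 = 100 - 36 ≡ 21; y = λ·(15 - 21) - 18 ≡ 8. → (21, 8)
7P: (21, 8) + (21, 35): same x and y₁ ≡ -y₂, so the sum is ∞.
7P = ∞, so the order is 7.

7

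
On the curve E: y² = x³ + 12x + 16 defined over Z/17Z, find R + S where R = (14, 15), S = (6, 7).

(14, 15) + (6, 7). λ = (7 - 15)/(6 - 14) ≡ 9/9 mod 17. 9⁻¹ ≡ 2 (mod 17) since 9·2 = 18 ≡ 1, so λ ≡ 1.
  x = λ² - 14 - 6 = 1 - 20 ≡ 15; y = λ·(14 - 15) - 15 ≡ 1. → (15, 1)

(15, 1)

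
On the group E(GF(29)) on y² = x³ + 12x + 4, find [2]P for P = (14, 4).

tangent at (14, 4): λ = (3·14² + 12)/(2·4) ≡ 20/8. 8⁻¹ ≡ 11 (mod 29), so λ ≡ 20·11 ≡ 17.
  x = λ² - 14 - 14 = 289 - 28 ≡ 0; y = λ·(14 - 0) - 4 ≡ 2. → (0, 2)

(0, 2)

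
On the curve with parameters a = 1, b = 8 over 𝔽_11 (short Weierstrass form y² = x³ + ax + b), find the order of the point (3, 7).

6

2P: tangent at (3, 7): λ = (3·3² + 1)/(2·7) ≡ 6/3. 3⁻¹ ≡ 4 (mod 11) since 3·4 = 12 ≡ 1, so λ ≡ 6·4 ≡ 2.
  x = λ² - 3 - 3 = 4 - 6 ≡ 9; y = λ·(3 - 9) - 7 ≡ 3. → (9, 3)
3P: (9, 3) + (3, 7). λ = (7 - 3)/(3 - 9) ≡ 4/5 mod 11. 5⁻¹ ≡ 9 (mod 11), so λ ≡ 3.
  x = λ² - 9 - 3 = 9 - 12 ≡ 8; y = λ·(9 - 8) - 3 ≡ 0. → (8, 0)
4P: (8, 0) + (3, 7). λ = (7 - 0)/(3 - 8) ≡ 7/6 mod 11. 6⁻¹ ≡ 2 (mod 11), so λ ≡ 3.
  x = λ² - 8 - 3 = 9 - 11 ≡ 9; y = λ·(8 - 9) - 0 ≡ 8. → (9, 8)
5P: (9, 8) + (3, 7). λ = (7 - 8)/(3 - 9) ≡ 10/5 mod 11. 5⁻¹ ≡ 9 (mod 11) since 5·9 = 45 ≡ 1, so λ ≡ 2.
  x = λ² - 9 - 3 = 4 - 12 ≡ 3; y = λ·(9 - 3) - 8 ≡ 4. → (3, 4)
6P: (3, 4) + (3, 7): same x and y₁ ≡ -y₂, so the sum is ∞.
6P = ∞, so the order is 6.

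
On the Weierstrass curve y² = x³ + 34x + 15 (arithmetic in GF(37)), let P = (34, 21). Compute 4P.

(17, 17)

Double-and-add on 4 = (100)₂. Start with P = (34, 21) for the leading 1-bit.
double: tangent at (34, 21): λ = (3·34² + 34)/(2·21) ≡ 24/5. 5⁻¹ ≡ 15 (mod 37), so λ ≡ 24·15 ≡ 27.
  x = λ² - 34 - 34 = 729 - 68 ≡ 32; y = λ·(34 - 32) - 21 ≡ 33. → (32, 33)
double: tangent at (32, 33): λ = (3·32² + 34)/(2·33) ≡ 35/29. 29⁻¹ ≡ 23 (mod 37) since 29·23 = 667 ≡ 1, so λ ≡ 35·23 ≡ 28.
  x = λ² - 32 - 32 = 784 - 64 ≡ 17; y = λ·(32 - 17) - 33 ≡ 17. → (17, 17)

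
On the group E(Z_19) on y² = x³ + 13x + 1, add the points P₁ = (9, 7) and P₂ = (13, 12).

(14, 1)

(9, 7) + (13, 12). λ = (12 - 7)/(13 - 9) ≡ 5/4 mod 19. 4⁻¹ ≡ 5 (mod 19) since 4·5 = 20 ≡ 1, so λ ≡ 6.
  x = λ² - 9 - 13 = 36 - 22 ≡ 14; y = λ·(9 - 14) - 7 ≡ 1. → (14, 1)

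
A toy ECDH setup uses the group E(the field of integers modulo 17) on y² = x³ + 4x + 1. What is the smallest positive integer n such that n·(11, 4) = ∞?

12

2P: tangent at (11, 4): λ = (3·11² + 4)/(2·4) ≡ 10/8. 8⁻¹ ≡ 15 (mod 17), so λ ≡ 10·15 ≡ 14.
  x = λ² - 11 - 11 = 196 - 22 ≡ 4; y = λ·(11 - 4) - 4 ≡ 9. → (4, 9)
3P: (4, 9) + (11, 4). λ = (4 - 9)/(11 - 4) ≡ 12/7 mod 17. 7⁻¹ ≡ 5 (mod 17) since 7·5 = 35 ≡ 1, so λ ≡ 9.
  x = λ² - 4 - 11 = 81 - 15 ≡ 15; y = λ·(4 - 15) - 9 ≡ 11. → (15, 11)
4P: (15, 11) + (11, 4). λ = (4 - 11)/(11 - 15) ≡ 10/13 mod 17. 13⁻¹ ≡ 4 (mod 17), so λ ≡ 6.
  x = λ² - 15 - 11 = 36 - 26 ≡ 10; y = λ·(15 - 10) - 11 ≡ 2. → (10, 2)
5P: (10, 2) + (11, 4). λ = (4 - 2)/(11 - 10) ≡ 2/1 mod 17. 1⁻¹ ≡ 1 (mod 17), so λ ≡ 2.
  x = λ² - 10 - 11 = 4 - 21 ≡ 0; y = λ·(10 - 0) - 2 ≡ 1. → (0, 1)
6P: (0, 1) + (11, 4). λ = (4 - 1)/(11 - 0) ≡ 3/11 mod 17. 11⁻¹ ≡ 14 (mod 17), so λ ≡ 8.
  x = λ² - 0 - 11 = 64 - 11 ≡ 2; y = λ·(0 - 2) - 1 ≡ 0. → (2, 0)
7P: (2, 0) + (11, 4). λ = (4 - 0)/(11 - 2) ≡ 4/9 mod 17. 9⁻¹ ≡ 2 (mod 17) since 9·2 = 18 ≡ 1, so λ ≡ 8.
  x = λ² - 2 - 11 = 64 - 13 ≡ 0; y = λ·(2 - 0) - 0 ≡ 16. → (0, 16)
8P: (0, 16) + (11, 4). λ = (4 - 16)/(11 - 0) ≡ 5/11 mod 17. 11⁻¹ ≡ 14 (mod 17), so λ ≡ 2.
  x = λ² - 0 - 11 = 4 - 11 ≡ 10; y = λ·(0 - 10) - 16 ≡ 15. → (10, 15)
9P: (10, 15) + (11, 4). λ = (4 - 15)/(11 - 10) ≡ 6/1 mod 17. 1⁻¹ ≡ 1 (mod 17), so λ ≡ 6.
  x = λ² - 10 - 11 = 36 - 21 ≡ 15; y = λ·(10 - 15) - 15 ≡ 6. → (15, 6)
10P: (15, 6) + (11, 4). λ = (4 - 6)/(11 - 15) ≡ 15/13 mod 17. 13⁻¹ ≡ 4 (mod 17) since 13·4 = 52 ≡ 1, so λ ≡ 9.
  x = λ² - 15 - 11 = 81 - 26 ≡ 4; y = λ·(15 - 4) - 6 ≡ 8. → (4, 8)
11P: (4, 8) + (11, 4). λ = (4 - 8)/(11 - 4) ≡ 13/7 mod 17. 7⁻¹ ≡ 5 (mod 17) since 7·5 = 35 ≡ 1, so λ ≡ 14.
  x = λ² - 4 - 11 = 196 - 15 ≡ 11; y = λ·(4 - 11) - 8 ≡ 13. → (11, 13)
12P: (11, 13) + (11, 4): same x and y₁ ≡ -y₂, so the sum is ∞.
12P = ∞, so the order is 12.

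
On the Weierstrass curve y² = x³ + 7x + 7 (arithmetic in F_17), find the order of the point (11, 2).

2P: tangent at (11, 2): λ = (3·11² + 7)/(2·2) ≡ 13/4. 4⁻¹ ≡ 13 (mod 17), so λ ≡ 13·13 ≡ 16.
  x = λ² - 11 - 11 = 256 - 22 ≡ 13; y = λ·(11 - 13) - 2 ≡ 0. → (13, 0)
3P: (13, 0) + (11, 2). λ = (2 - 0)/(11 - 13) ≡ 2/15 mod 17. 15⁻¹ ≡ 8 (mod 17) since 15·8 = 120 ≡ 1, so λ ≡ 16.
  x = λ² - 13 - 11 = 256 - 24 ≡ 11; y = λ·(13 - 11) - 0 ≡ 15. → (11, 15)
4P: (11, 15) + (11, 2): same x and y₁ ≡ -y₂, so the sum is O.
4P = O, so the order is 4.

4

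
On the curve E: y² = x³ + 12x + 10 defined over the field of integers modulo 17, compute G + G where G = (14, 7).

tangent at (14, 7): λ = (3·14² + 12)/(2·7) ≡ 5/14. 14⁻¹ ≡ 11 (mod 17), so λ ≡ 5·11 ≡ 4.
  x = λ² - 14 - 14 = 16 - 28 ≡ 5; y = λ·(14 - 5) - 7 ≡ 12. → (5, 12)

(5, 12)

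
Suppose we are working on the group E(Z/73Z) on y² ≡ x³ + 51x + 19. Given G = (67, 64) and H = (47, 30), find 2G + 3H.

First 2G:
Repeated addition: build up to 2G.
2G: tangent at (67, 64): λ = (3·67² + 51)/(2·64) ≡ 13/55. 55⁻¹ ≡ 4 (mod 73) since 55·4 = 220 ≡ 1, so λ ≡ 13·4 ≡ 52.
  x = λ² - 67 - 67 = 2704 - 134 ≡ 15; y = λ·(67 - 15) - 64 ≡ 12. → (15, 12)
2G = (15, 12).
Next 3H:
Repeated addition: build up to 3H.
2H: tangent at (47, 30): λ = (3·47² + 51)/(2·30) ≡ 35/60. 60⁻¹ ≡ 28 (mod 73) since 60·28 = 1680 ≡ 1, so λ ≡ 35·28 ≡ 31.
  x = λ² - 47 - 47 = 961 - 94 ≡ 64; y = λ·(47 - 64) - 30 ≡ 27. → (64, 27)
3H: (64, 27) + (47, 30). λ = (30 - 27)/(47 - 64) ≡ 3/56 mod 73. 56⁻¹ ≡ 30 (mod 73), so λ ≡ 17.
  x = λ² - 64 - 47 = 289 - 111 ≡ 32; y = λ·(64 - 32) - 27 ≡ 6. → (32, 6)
3H = (32, 6).
Finally 2G + 3H:
(15, 12) + (32, 6). λ = (6 - 12)/(32 - 15) ≡ 67/17 mod 73. 17⁻¹ ≡ 43 (mod 73), so λ ≡ 34.
  x = λ² - 15 - 32 = 1156 - 47 ≡ 14; y = λ·(15 - 14) - 12 ≡ 22. → (14, 22)

(14, 22)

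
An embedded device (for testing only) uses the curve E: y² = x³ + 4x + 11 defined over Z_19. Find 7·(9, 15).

Write Q = (9, 15).
Repeated addition: build up to 7Q.
2Q: tangent at (9, 15): λ = (3·9² + 4)/(2·15) ≡ 0/11. 11⁻¹ ≡ 7 (mod 19), so λ ≡ 0·7 ≡ 0.
  x = λ² - 9 - 9 = 0 - 18 ≡ 1; y = λ·(9 - 1) - 15 ≡ 4. → (1, 4)
3Q: (1, 4) + (9, 15). λ = (15 - 4)/(9 - 1) ≡ 11/8 mod 19. 8⁻¹ ≡ 12 (mod 19), so λ ≡ 18.
  x = λ² - 1 - 9 = 324 - 10 ≡ 10; y = λ·(1 - 10) - 4 ≡ 5. → (10, 5)
4Q: (10, 5) + (9, 15). λ = (15 - 5)/(9 - 10) ≡ 10/18 mod 19. 18⁻¹ ≡ 18 (mod 19), so λ ≡ 9.
  x = λ² - 10 - 9 = 81 - 19 ≡ 5; y = λ·(10 - 5) - 5 ≡ 2. → (5, 2)
5Q: (5, 2) + (9, 15). λ = (15 - 2)/(9 - 5) ≡ 13/4 mod 19. 4⁻¹ ≡ 5 (mod 19), so λ ≡ 8.
  x = λ² - 5 - 9 = 64 - 14 ≡ 12; y = λ·(5 - 12) - 2 ≡ 18. → (12, 18)
6Q: (12, 18) + (9, 15). λ = (15 - 18)/(9 - 12) ≡ 16/16 mod 19. 16⁻¹ ≡ 6 (mod 19), so λ ≡ 1.
  x = λ² - 12 - 9 = 1 - 21 ≡ 18; y = λ·(12 - 18) - 18 ≡ 14. → (18, 14)
7Q: (18, 14) + (9, 15). λ = (15 - 14)/(9 - 18) ≡ 1/10 mod 19. 10⁻¹ ≡ 2 (mod 19), so λ ≡ 2.
  x = λ² - 18 - 9 = 4 - 27 ≡ 15; y = λ·(18 - 15) - 14 ≡ 11. → (15, 11)

(15, 11)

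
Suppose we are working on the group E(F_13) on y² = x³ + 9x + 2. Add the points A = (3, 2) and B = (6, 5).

(5, 9)

(3, 2) + (6, 5). λ = (5 - 2)/(6 - 3) ≡ 3/3 mod 13. 3⁻¹ ≡ 9 (mod 13), so λ ≡ 1.
  x = λ² - 3 - 6 = 1 - 9 ≡ 5; y = λ·(3 - 5) - 2 ≡ 9. → (5, 9)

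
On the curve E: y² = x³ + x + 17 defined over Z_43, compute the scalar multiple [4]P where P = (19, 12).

O

Repeated addition: build up to 4P.
2P: tangent at (19, 12): λ = (3·19² + 1)/(2·12) ≡ 9/24. 24⁻¹ ≡ 9 (mod 43) since 24·9 = 216 ≡ 1, so λ ≡ 9·9 ≡ 38.
  x = λ² - 19 - 19 = 1444 - 38 ≡ 30; y = λ·(19 - 30) - 12 ≡ 0. → (30, 0)
3P: (30, 0) + (19, 12). λ = (12 - 0)/(19 - 30) ≡ 12/32 mod 43. 32⁻¹ ≡ 39 (mod 43), so λ ≡ 38.
  x = λ² - 30 - 19 = 1444 - 49 ≡ 19; y = λ·(30 - 19) - 0 ≡ 31. → (19, 31)
4P: (19, 31) + (19, 12): same x and y₁ ≡ -y₂, so the sum is 𝒪.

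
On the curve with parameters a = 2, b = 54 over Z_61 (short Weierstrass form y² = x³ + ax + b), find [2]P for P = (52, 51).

tangent at (52, 51): λ = (3·52² + 2)/(2·51) ≡ 1/41. 41⁻¹ ≡ 3 (mod 61) since 41·3 = 123 ≡ 1, so λ ≡ 1·3 ≡ 3.
  x = λ² - 52 - 52 = 9 - 104 ≡ 27; y = λ·(52 - 27) - 51 ≡ 24. → (27, 24)

(27, 24)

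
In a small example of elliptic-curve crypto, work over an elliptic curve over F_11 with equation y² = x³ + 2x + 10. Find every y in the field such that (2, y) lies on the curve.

x³ + 2x + 10 = 22 ≡ 0 (mod 11).
Only y = 0 satisfies y² ≡ 0.

0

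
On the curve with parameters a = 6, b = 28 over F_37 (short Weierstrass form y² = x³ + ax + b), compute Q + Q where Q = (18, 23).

(27, 35)

tangent at (18, 23): λ = (3·18² + 6)/(2·23) ≡ 16/9. 9⁻¹ ≡ 33 (mod 37), so λ ≡ 16·33 ≡ 10.
  x = λ² - 18 - 18 = 100 - 36 ≡ 27; y = λ·(18 - 27) - 23 ≡ 35. → (27, 35)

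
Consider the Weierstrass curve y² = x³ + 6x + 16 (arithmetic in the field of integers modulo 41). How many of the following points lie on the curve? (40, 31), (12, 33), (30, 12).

(40, 31): 31² ≡ 18, rhs ≡ 9 → off.
(12, 33): 33² ≡ 23, rhs ≡ 12 → off.
(30, 12): 12² ≡ 21, rhs ≡ 13 → off.

0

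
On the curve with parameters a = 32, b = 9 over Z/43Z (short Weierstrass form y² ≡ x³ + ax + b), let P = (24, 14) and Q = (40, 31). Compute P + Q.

(24, 14) + (40, 31). λ = (31 - 14)/(40 - 24) ≡ 17/16 mod 43. 16⁻¹ ≡ 35 (mod 43) since 16·35 = 560 ≡ 1, so λ ≡ 36.
  x = λ² - 24 - 40 = 1296 - 64 ≡ 28; y = λ·(24 - 28) - 14 ≡ 14. → (28, 14)

(28, 14)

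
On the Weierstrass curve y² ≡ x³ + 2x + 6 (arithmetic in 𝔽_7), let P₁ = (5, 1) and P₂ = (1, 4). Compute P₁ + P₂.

(2, 2)

(5, 1) + (1, 4). λ = (4 - 1)/(1 - 5) ≡ 3/3 mod 7. 3⁻¹ ≡ 5 (mod 7) since 3·5 = 15 ≡ 1, so λ ≡ 1.
  x = λ² - 5 - 1 = 1 - 6 ≡ 2; y = λ·(5 - 2) - 1 ≡ 2. → (2, 2)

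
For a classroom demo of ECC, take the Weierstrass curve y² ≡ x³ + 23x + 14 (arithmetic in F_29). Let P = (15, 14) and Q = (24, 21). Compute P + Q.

(6, 22)

(15, 14) + (24, 21). λ = (21 - 14)/(24 - 15) ≡ 7/9 mod 29. 9⁻¹ ≡ 13 (mod 29) since 9·13 = 117 ≡ 1, so λ ≡ 4.
  x = λ² - 15 - 24 = 16 - 39 ≡ 6; y = λ·(15 - 6) - 14 ≡ 22. → (6, 22)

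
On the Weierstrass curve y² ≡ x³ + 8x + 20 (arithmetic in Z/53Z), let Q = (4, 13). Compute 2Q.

tangent at (4, 13): λ = (3·4² + 8)/(2·13) ≡ 3/26. 26⁻¹ ≡ 51 (mod 53), so λ ≡ 3·51 ≡ 47.
  x = λ² - 4 - 4 = 2209 - 8 ≡ 28; y = λ·(4 - 28) - 13 ≡ 25. → (28, 25)

(28, 25)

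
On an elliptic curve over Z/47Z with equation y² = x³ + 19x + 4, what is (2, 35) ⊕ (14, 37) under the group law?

(1, 20)

(2, 35) + (14, 37). λ = (37 - 35)/(14 - 2) ≡ 2/12 mod 47. 12⁻¹ ≡ 4 (mod 47) since 12·4 = 48 ≡ 1, so λ ≡ 8.
  x = λ² - 2 - 14 = 64 - 16 ≡ 1; y = λ·(2 - 1) - 35 ≡ 20. → (1, 20)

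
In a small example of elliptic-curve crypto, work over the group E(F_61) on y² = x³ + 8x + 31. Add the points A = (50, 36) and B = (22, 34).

(50, 36) + (22, 34). λ = (34 - 36)/(22 - 50) ≡ 59/33 mod 61. 33⁻¹ ≡ 37 (mod 61), so λ ≡ 48.
  x = λ² - 50 - 22 = 2304 - 72 ≡ 36; y = λ·(50 - 36) - 36 ≡ 26. → (36, 26)

(36, 26)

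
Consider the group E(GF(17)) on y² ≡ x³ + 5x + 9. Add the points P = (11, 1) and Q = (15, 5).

(9, 1)

(11, 1) + (15, 5). λ = (5 - 1)/(15 - 11) ≡ 4/4 mod 17. 4⁻¹ ≡ 13 (mod 17) since 4·13 = 52 ≡ 1, so λ ≡ 1.
  x = λ² - 11 - 15 = 1 - 26 ≡ 9; y = λ·(11 - 9) - 1 ≡ 1. → (9, 1)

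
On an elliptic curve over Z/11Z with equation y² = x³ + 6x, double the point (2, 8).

(5, 1)

tangent at (2, 8): λ = (3·2² + 6)/(2·8) ≡ 7/5. 5⁻¹ ≡ 9 (mod 11), so λ ≡ 7·9 ≡ 8.
  x = λ² - 2 - 2 = 64 - 4 ≡ 5; y = λ·(2 - 5) - 8 ≡ 1. → (5, 1)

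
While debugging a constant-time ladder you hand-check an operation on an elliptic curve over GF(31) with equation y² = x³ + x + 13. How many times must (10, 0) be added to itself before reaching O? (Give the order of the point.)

2P: (10, 0) + (10, 0): same x and y₁ ≡ -y₂, so the sum is O.
2P = O, so the order is 2.

2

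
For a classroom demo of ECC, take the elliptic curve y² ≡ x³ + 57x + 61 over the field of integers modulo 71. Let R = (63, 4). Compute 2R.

(54, 1)

tangent at (63, 4): λ = (3·63² + 57)/(2·4) ≡ 36/8. 8⁻¹ ≡ 9 (mod 71), so λ ≡ 36·9 ≡ 40.
  x = λ² - 63 - 63 = 1600 - 126 ≡ 54; y = λ·(63 - 54) - 4 ≡ 1. → (54, 1)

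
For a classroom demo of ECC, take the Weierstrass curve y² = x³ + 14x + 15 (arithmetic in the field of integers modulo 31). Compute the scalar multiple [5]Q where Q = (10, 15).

Repeated addition: build up to 5Q.
2Q: tangent at (10, 15): λ = (3·10² + 14)/(2·15) ≡ 4/30. 30⁻¹ ≡ 30 (mod 31) since 30·30 = 900 ≡ 1, so λ ≡ 4·30 ≡ 27.
  x = λ² - 10 - 10 = 729 - 20 ≡ 27; y = λ·(10 - 27) - 15 ≡ 22. → (27, 22)
3Q: (27, 22) + (10, 15). λ = (15 - 22)/(10 - 27) ≡ 24/14 mod 31. 14⁻¹ ≡ 20 (mod 31), so λ ≡ 15.
  x = λ² - 27 - 10 = 225 - 37 ≡ 2; y = λ·(27 - 2) - 22 ≡ 12. → (2, 12)
4Q: (2, 12) + (10, 15). λ = (15 - 12)/(10 - 2) ≡ 3/8 mod 31. 8⁻¹ ≡ 4 (mod 31), so λ ≡ 12.
  x = λ² - 2 - 10 = 144 - 12 ≡ 8; y = λ·(2 - 8) - 12 ≡ 9. → (8, 9)
5Q: (8, 9) + (10, 15). λ = (15 - 9)/(10 - 8) ≡ 6/2 mod 31. 2⁻¹ ≡ 16 (mod 31) since 2·16 = 32 ≡ 1, so λ ≡ 3.
  x = λ² - 8 - 10 = 9 - 18 ≡ 22; y = λ·(8 - 22) - 9 ≡ 11. → (22, 11)

(22, 11)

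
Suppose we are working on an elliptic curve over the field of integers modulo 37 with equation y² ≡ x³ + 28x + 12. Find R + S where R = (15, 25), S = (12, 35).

(17, 31)

(15, 25) + (12, 35). λ = (35 - 25)/(12 - 15) ≡ 10/34 mod 37. 34⁻¹ ≡ 12 (mod 37), so λ ≡ 9.
  x = λ² - 15 - 12 = 81 - 27 ≡ 17; y = λ·(15 - 17) - 25 ≡ 31. → (17, 31)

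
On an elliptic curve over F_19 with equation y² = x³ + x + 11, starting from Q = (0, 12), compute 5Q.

(0, 12)

Double-and-add on 5 = (101)₂. Start with Q = (0, 12) for the leading 1-bit.
double: tangent at (0, 12): λ = (3·0² + 1)/(2·12) ≡ 1/5. 5⁻¹ ≡ 4 (mod 19), so λ ≡ 1·4 ≡ 4.
  x = λ² - 0 - 0 = 16 - 0 ≡ 16; y = λ·(0 - 16) - 12 ≡ 0. → (16, 0)
double: (16, 0) + (16, 0): same x and y₁ ≡ -y₂, so the sum is ∞.
add Q: ∞ + (0, 12) = (0, 12) (identity).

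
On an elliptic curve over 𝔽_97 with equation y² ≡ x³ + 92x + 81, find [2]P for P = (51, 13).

tangent at (51, 13): λ = (3·51² + 92)/(2·13) ≡ 38/26. 26⁻¹ ≡ 56 (mod 97), so λ ≡ 38·56 ≡ 91.
  x = λ² - 51 - 51 = 8281 - 102 ≡ 31; y = λ·(51 - 31) - 13 ≡ 61. → (31, 61)

(31, 61)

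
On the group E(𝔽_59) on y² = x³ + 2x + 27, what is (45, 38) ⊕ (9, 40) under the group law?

(45, 38) + (9, 40). λ = (40 - 38)/(9 - 45) ≡ 2/23 mod 59. 23⁻¹ ≡ 18 (mod 59), so λ ≡ 36.
  x = λ² - 45 - 9 = 1296 - 54 ≡ 3; y = λ·(45 - 3) - 38 ≡ 58. → (3, 58)

(3, 58)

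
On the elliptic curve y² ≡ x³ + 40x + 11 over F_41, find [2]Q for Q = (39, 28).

tangent at (39, 28): λ = (3·39² + 40)/(2·28) ≡ 11/15. 15⁻¹ ≡ 11 (mod 41), so λ ≡ 11·11 ≡ 39.
  x = λ² - 39 - 39 = 1521 - 78 ≡ 8; y = λ·(39 - 8) - 28 ≡ 33. → (8, 33)

(8, 33)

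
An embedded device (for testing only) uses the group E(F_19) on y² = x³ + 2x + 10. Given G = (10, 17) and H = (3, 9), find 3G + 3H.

(3, 10)

First 3G:
Repeated addition: build up to 3G.
2G: tangent at (10, 17): λ = (3·10² + 2)/(2·17) ≡ 17/15. 15⁻¹ ≡ 14 (mod 19), so λ ≡ 17·14 ≡ 10.
  x = λ² - 10 - 10 = 100 - 20 ≡ 4; y = λ·(10 - 4) - 17 ≡ 5. → (4, 5)
3G: (4, 5) + (10, 17). λ = (17 - 5)/(10 - 4) ≡ 12/6 mod 19. 6⁻¹ ≡ 16 (mod 19), so λ ≡ 2.
  x = λ² - 4 - 10 = 4 - 14 ≡ 9; y = λ·(4 - 9) - 5 ≡ 4. → (9, 4)
3G = (9, 4).
Next 3H:
Repeated addition: build up to 3H.
2H: tangent at (3, 9): λ = (3·3² + 2)/(2·9) ≡ 10/18. 18⁻¹ ≡ 18 (mod 19), so λ ≡ 10·18 ≡ 9.
  x = λ² - 3 - 3 = 81 - 6 ≡ 18; y = λ·(3 - 18) - 9 ≡ 8. → (18, 8)
3H: (18, 8) + (3, 9). λ = (9 - 8)/(3 - 18) ≡ 1/4 mod 19. 4⁻¹ ≡ 5 (mod 19), so λ ≡ 5.
  x = λ² - 18 - 3 = 25 - 21 ≡ 4; y = λ·(18 - 4) - 8 ≡ 5. → (4, 5)
3H = (4, 5).
Finally 3G + 3H:
(9, 4) + (4, 5). λ = (5 - 4)/(4 - 9) ≡ 1/14 mod 19. 14⁻¹ ≡ 15 (mod 19) since 14·15 = 210 ≡ 1, so λ ≡ 15.
  x = λ² - 9 - 4 = 225 - 13 ≡ 3; y = λ·(9 - 3) - 4 ≡ 10. → (3, 10)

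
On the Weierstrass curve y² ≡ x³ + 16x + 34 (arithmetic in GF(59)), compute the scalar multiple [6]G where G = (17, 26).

Repeated addition: build up to 6G.
2G: tangent at (17, 26): λ = (3·17² + 16)/(2·26) ≡ 57/52. 52⁻¹ ≡ 42 (mod 59), so λ ≡ 57·42 ≡ 34.
  x = λ² - 17 - 17 = 1156 - 34 ≡ 1; y = λ·(17 - 1) - 26 ≡ 46. → (1, 46)
3G: (1, 46) + (17, 26). λ = (26 - 46)/(17 - 1) ≡ 39/16 mod 59. 16⁻¹ ≡ 48 (mod 59) since 16·48 = 768 ≡ 1, so λ ≡ 43.
  x = λ² - 1 - 17 = 1849 - 18 ≡ 2; y = λ·(1 - 2) - 46 ≡ 29. → (2, 29)
4G: (2, 29) + (17, 26). λ = (26 - 29)/(17 - 2) ≡ 56/15 mod 59. 15⁻¹ ≡ 4 (mod 59), so λ ≡ 47.
  x = λ² - 2 - 17 = 2209 - 19 ≡ 7; y = λ·(2 - 7) - 29 ≡ 31. → (7, 31)
5G: (7, 31) + (17, 26). λ = (26 - 31)/(17 - 7) ≡ 54/10 mod 59. 10⁻¹ ≡ 6 (mod 59), so λ ≡ 29.
  x = λ² - 7 - 17 = 841 - 24 ≡ 50; y = λ·(7 - 50) - 31 ≡ 20. → (50, 20)
6G: (50, 20) + (17, 26). λ = (26 - 20)/(17 - 50) ≡ 6/26 mod 59. 26⁻¹ ≡ 25 (mod 59), so λ ≡ 32.
  x = λ² - 50 - 17 = 1024 - 67 ≡ 13; y = λ·(50 - 13) - 20 ≡ 43. → (13, 43)

(13, 43)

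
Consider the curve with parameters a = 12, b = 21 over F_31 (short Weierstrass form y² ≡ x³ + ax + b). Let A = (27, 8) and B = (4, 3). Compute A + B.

(28, 12)

(27, 8) + (4, 3). λ = (3 - 8)/(4 - 27) ≡ 26/8 mod 31. 8⁻¹ ≡ 4 (mod 31) since 8·4 = 32 ≡ 1, so λ ≡ 11.
  x = λ² - 27 - 4 = 121 - 31 ≡ 28; y = λ·(27 - 28) - 8 ≡ 12. → (28, 12)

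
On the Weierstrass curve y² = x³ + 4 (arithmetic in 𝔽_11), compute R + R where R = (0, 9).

(0, 2)

tangent at (0, 9): λ = (3·0² + 0)/(2·9) ≡ 0/7. 7⁻¹ ≡ 8 (mod 11) since 7·8 = 56 ≡ 1, so λ ≡ 0·8 ≡ 0.
  x = λ² - 0 - 0 = 0 - 0 ≡ 0; y = λ·(0 - 0) - 9 ≡ 2. → (0, 2)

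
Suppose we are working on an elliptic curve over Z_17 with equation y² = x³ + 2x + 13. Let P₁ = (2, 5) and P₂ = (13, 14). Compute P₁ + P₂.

(0, 9)

(2, 5) + (13, 14). λ = (14 - 5)/(13 - 2) ≡ 9/11 mod 17. 11⁻¹ ≡ 14 (mod 17), so λ ≡ 7.
  x = λ² - 2 - 13 = 49 - 15 ≡ 0; y = λ·(2 - 0) - 5 ≡ 9. → (0, 9)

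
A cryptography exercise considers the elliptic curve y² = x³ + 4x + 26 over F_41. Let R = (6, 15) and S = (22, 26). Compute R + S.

(21, 8)

(6, 15) + (22, 26). λ = (26 - 15)/(22 - 6) ≡ 11/16 mod 41. 16⁻¹ ≡ 18 (mod 41), so λ ≡ 34.
  x = λ² - 6 - 22 = 1156 - 28 ≡ 21; y = λ·(6 - 21) - 15 ≡ 8. → (21, 8)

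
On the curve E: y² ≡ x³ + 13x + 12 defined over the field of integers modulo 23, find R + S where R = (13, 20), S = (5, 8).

(13, 3)

(13, 20) + (5, 8). λ = (8 - 20)/(5 - 13) ≡ 11/15 mod 23. 15⁻¹ ≡ 20 (mod 23), so λ ≡ 13.
  x = λ² - 13 - 5 = 169 - 18 ≡ 13; y = λ·(13 - 13) - 20 ≡ 3. → (13, 3)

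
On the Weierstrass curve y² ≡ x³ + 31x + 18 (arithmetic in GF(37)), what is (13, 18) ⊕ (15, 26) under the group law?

(13, 18) + (15, 26). λ = (26 - 18)/(15 - 13) ≡ 8/2 mod 37. 2⁻¹ ≡ 19 (mod 37) since 2·19 = 38 ≡ 1, so λ ≡ 4.
  x = λ² - 13 - 15 = 16 - 28 ≡ 25; y = λ·(13 - 25) - 18 ≡ 8. → (25, 8)

(25, 8)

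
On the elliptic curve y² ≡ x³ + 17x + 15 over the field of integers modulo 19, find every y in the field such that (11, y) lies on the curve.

none

x³ + 17x + 15 = 1533 ≡ 13 (mod 19).
13 is a non-residue mod 19; no y exists.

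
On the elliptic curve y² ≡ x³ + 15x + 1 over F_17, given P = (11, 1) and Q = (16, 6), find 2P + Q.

First 2P:
Repeated addition: build up to 2P.
2P: tangent at (11, 1): λ = (3·11² + 15)/(2·1) ≡ 4/2. 2⁻¹ ≡ 9 (mod 17), so λ ≡ 4·9 ≡ 2.
  x = λ² - 11 - 11 = 4 - 22 ≡ 16; y = λ·(11 - 16) - 1 ≡ 6. → (16, 6)
2P = (16, 6).
Finally 2P + Q:
tangent at (16, 6): λ = (3·16² + 15)/(2·6) ≡ 1/12. 12⁻¹ ≡ 10 (mod 17), so λ ≡ 1·10 ≡ 10.
  x = λ² - 16 - 16 = 100 - 32 ≡ 0; y = λ·(16 - 0) - 6 ≡ 1. → (0, 1)

(0, 1)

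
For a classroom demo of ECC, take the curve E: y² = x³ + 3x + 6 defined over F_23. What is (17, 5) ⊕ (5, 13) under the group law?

(17, 5) + (5, 13). λ = (13 - 5)/(5 - 17) ≡ 8/11 mod 23. 11⁻¹ ≡ 21 (mod 23), so λ ≡ 7.
  x = λ² - 17 - 5 = 49 - 22 ≡ 4; y = λ·(17 - 4) - 5 ≡ 17. → (4, 17)

(4, 17)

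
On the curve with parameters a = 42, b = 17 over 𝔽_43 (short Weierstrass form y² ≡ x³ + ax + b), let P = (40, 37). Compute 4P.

(2, 18)

Repeated addition: build up to 4P.
2P: tangent at (40, 37): λ = (3·40² + 42)/(2·37) ≡ 26/31. 31⁻¹ ≡ 25 (mod 43) since 31·25 = 775 ≡ 1, so λ ≡ 26·25 ≡ 5.
  x = λ² - 40 - 40 = 25 - 80 ≡ 31; y = λ·(40 - 31) - 37 ≡ 8. → (31, 8)
3P: (31, 8) + (40, 37). λ = (37 - 8)/(40 - 31) ≡ 29/9 mod 43. 9⁻¹ ≡ 24 (mod 43) since 9·24 = 216 ≡ 1, so λ ≡ 8.
  x = λ² - 31 - 40 = 64 - 71 ≡ 36; y = λ·(31 - 36) - 8 ≡ 38. → (36, 38)
4P: (36, 38) + (40, 37). λ = (37 - 38)/(40 - 36) ≡ 42/4 mod 43. 4⁻¹ ≡ 11 (mod 43), so λ ≡ 32.
  x = λ² - 36 - 40 = 1024 - 76 ≡ 2; y = λ·(36 - 2) - 38 ≡ 18. → (2, 18)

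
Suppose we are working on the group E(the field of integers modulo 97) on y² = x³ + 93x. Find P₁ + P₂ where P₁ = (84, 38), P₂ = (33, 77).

(84, 38) + (33, 77). λ = (77 - 38)/(33 - 84) ≡ 39/46 mod 97. 46⁻¹ ≡ 19 (mod 97) since 46·19 = 874 ≡ 1, so λ ≡ 62.
  x = λ² - 84 - 33 = 3844 - 117 ≡ 41; y = λ·(84 - 41) - 38 ≡ 9. → (41, 9)

(41, 9)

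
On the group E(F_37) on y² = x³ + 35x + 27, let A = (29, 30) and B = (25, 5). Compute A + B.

(29, 30) + (25, 5). λ = (5 - 30)/(25 - 29) ≡ 12/33 mod 37. 33⁻¹ ≡ 9 (mod 37), so λ ≡ 34.
  x = λ² - 29 - 25 = 1156 - 54 ≡ 29; y = λ·(29 - 29) - 30 ≡ 7. → (29, 7)

(29, 7)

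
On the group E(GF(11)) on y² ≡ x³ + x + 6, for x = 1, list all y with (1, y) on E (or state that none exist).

x³ + 1x + 6 = 8 ≡ 8 (mod 11).
8 is a non-residue mod 11; no y exists.

none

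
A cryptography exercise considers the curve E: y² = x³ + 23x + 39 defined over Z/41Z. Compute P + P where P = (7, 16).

(32, 28)

tangent at (7, 16): λ = (3·7² + 23)/(2·16) ≡ 6/32. 32⁻¹ ≡ 9 (mod 41), so λ ≡ 6·9 ≡ 13.
  x = λ² - 7 - 7 = 169 - 14 ≡ 32; y = λ·(7 - 32) - 16 ≡ 28. → (32, 28)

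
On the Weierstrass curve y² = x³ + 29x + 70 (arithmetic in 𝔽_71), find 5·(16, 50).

Write G = (16, 50).
Double-and-add on 5 = (101)₂. Start with G = (16, 50) for the leading 1-bit.
double: tangent at (16, 50): λ = (3·16² + 29)/(2·50) ≡ 16/29. 29⁻¹ ≡ 49 (mod 71) since 29·49 = 1421 ≡ 1, so λ ≡ 16·49 ≡ 3.
  x = λ² - 16 - 16 = 9 - 32 ≡ 48; y = λ·(16 - 48) - 50 ≡ 67. → (48, 67)
double: tangent at (48, 67): λ = (3·48² + 29)/(2·67) ≡ 54/63. 63⁻¹ ≡ 62 (mod 71), so λ ≡ 54·62 ≡ 11.
  x = λ² - 48 - 48 = 121 - 96 ≡ 25; y = λ·(48 - 25) - 67 ≡ 44. → (25, 44)
add G: (25, 44) + (16, 50). λ = (50 - 44)/(16 - 25) ≡ 6/62 mod 71. 62⁻¹ ≡ 63 (mod 71), so λ ≡ 23.
  x = λ² - 25 - 16 = 529 - 41 ≡ 62; y = λ·(25 - 62) - 44 ≡ 28. → (62, 28)

(62, 28)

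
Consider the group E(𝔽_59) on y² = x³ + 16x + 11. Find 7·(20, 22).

Write P = (20, 22).
Double-and-add on 7 = (111)₂. Start with P = (20, 22) for the leading 1-bit.
double: tangent at (20, 22): λ = (3·20² + 16)/(2·22) ≡ 36/44. 44⁻¹ ≡ 55 (mod 59) since 44·55 = 2420 ≡ 1, so λ ≡ 36·55 ≡ 33.
  x = λ² - 20 - 20 = 1089 - 40 ≡ 46; y = λ·(20 - 46) - 22 ≡ 5. → (46, 5)
add P: (46, 5) + (20, 22). λ = (22 - 5)/(20 - 46) ≡ 17/33 mod 59. 33⁻¹ ≡ 34 (mod 59), so λ ≡ 47.
  x = λ² - 46 - 20 = 2209 - 66 ≡ 19; y = λ·(46 - 19) - 5 ≡ 25. → (19, 25)
double: tangent at (19, 25): λ = (3·19² + 16)/(2·25) ≡ 37/50. 50⁻¹ ≡ 13 (mod 59), so λ ≡ 37·13 ≡ 9.
  x = λ² - 19 - 19 = 81 - 38 ≡ 43; y = λ·(19 - 43) - 25 ≡ 54. → (43, 54)
add P: (43, 54) + (20, 22). λ = (22 - 54)/(20 - 43) ≡ 27/36 mod 59. 36⁻¹ ≡ 41 (mod 59) since 36·41 = 1476 ≡ 1, so λ ≡ 45.
  x = λ² - 43 - 20 = 2025 - 63 ≡ 15; y = λ·(43 - 15) - 54 ≡ 26. → (15, 26)

(15, 26)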